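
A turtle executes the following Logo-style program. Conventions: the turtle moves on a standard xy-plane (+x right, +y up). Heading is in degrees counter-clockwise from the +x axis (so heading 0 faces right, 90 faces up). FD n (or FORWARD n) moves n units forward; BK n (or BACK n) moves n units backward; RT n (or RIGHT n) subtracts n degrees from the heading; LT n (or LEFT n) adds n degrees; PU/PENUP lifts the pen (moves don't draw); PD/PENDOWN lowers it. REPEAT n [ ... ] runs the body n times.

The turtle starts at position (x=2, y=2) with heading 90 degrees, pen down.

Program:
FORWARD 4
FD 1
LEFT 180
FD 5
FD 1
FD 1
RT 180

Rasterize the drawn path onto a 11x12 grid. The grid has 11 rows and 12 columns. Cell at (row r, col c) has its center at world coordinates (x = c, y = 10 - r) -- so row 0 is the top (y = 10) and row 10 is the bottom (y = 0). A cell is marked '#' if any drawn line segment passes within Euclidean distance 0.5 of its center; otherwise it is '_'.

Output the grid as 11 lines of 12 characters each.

Answer: ____________
____________
____________
__#_________
__#_________
__#_________
__#_________
__#_________
__#_________
__#_________
__#_________

Derivation:
Segment 0: (2,2) -> (2,6)
Segment 1: (2,6) -> (2,7)
Segment 2: (2,7) -> (2,2)
Segment 3: (2,2) -> (2,1)
Segment 4: (2,1) -> (2,0)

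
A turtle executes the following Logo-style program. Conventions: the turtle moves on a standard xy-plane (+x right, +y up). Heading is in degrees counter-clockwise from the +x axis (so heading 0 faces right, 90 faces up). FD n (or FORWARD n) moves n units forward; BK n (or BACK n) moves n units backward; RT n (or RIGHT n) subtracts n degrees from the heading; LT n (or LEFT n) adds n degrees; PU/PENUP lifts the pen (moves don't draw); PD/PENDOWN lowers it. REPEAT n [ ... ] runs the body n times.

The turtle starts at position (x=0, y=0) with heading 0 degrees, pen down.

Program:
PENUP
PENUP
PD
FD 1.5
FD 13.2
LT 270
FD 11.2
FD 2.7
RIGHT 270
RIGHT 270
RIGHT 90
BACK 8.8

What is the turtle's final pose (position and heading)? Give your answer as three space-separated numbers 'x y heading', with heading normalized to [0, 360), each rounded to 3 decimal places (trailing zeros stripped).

Executing turtle program step by step:
Start: pos=(0,0), heading=0, pen down
PU: pen up
PU: pen up
PD: pen down
FD 1.5: (0,0) -> (1.5,0) [heading=0, draw]
FD 13.2: (1.5,0) -> (14.7,0) [heading=0, draw]
LT 270: heading 0 -> 270
FD 11.2: (14.7,0) -> (14.7,-11.2) [heading=270, draw]
FD 2.7: (14.7,-11.2) -> (14.7,-13.9) [heading=270, draw]
RT 270: heading 270 -> 0
RT 270: heading 0 -> 90
RT 90: heading 90 -> 0
BK 8.8: (14.7,-13.9) -> (5.9,-13.9) [heading=0, draw]
Final: pos=(5.9,-13.9), heading=0, 5 segment(s) drawn

Answer: 5.9 -13.9 0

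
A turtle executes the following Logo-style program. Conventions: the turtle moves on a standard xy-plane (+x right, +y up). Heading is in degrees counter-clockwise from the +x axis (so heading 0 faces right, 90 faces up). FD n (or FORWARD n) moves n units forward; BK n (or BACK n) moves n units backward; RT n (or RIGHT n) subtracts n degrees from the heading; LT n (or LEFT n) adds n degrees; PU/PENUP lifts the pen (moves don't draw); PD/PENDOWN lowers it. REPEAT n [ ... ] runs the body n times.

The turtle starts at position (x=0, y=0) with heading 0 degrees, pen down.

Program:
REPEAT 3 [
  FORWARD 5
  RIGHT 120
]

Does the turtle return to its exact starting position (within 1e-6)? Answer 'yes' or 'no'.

Answer: yes

Derivation:
Executing turtle program step by step:
Start: pos=(0,0), heading=0, pen down
REPEAT 3 [
  -- iteration 1/3 --
  FD 5: (0,0) -> (5,0) [heading=0, draw]
  RT 120: heading 0 -> 240
  -- iteration 2/3 --
  FD 5: (5,0) -> (2.5,-4.33) [heading=240, draw]
  RT 120: heading 240 -> 120
  -- iteration 3/3 --
  FD 5: (2.5,-4.33) -> (0,0) [heading=120, draw]
  RT 120: heading 120 -> 0
]
Final: pos=(0,0), heading=0, 3 segment(s) drawn

Start position: (0, 0)
Final position: (0, 0)
Distance = 0; < 1e-6 -> CLOSED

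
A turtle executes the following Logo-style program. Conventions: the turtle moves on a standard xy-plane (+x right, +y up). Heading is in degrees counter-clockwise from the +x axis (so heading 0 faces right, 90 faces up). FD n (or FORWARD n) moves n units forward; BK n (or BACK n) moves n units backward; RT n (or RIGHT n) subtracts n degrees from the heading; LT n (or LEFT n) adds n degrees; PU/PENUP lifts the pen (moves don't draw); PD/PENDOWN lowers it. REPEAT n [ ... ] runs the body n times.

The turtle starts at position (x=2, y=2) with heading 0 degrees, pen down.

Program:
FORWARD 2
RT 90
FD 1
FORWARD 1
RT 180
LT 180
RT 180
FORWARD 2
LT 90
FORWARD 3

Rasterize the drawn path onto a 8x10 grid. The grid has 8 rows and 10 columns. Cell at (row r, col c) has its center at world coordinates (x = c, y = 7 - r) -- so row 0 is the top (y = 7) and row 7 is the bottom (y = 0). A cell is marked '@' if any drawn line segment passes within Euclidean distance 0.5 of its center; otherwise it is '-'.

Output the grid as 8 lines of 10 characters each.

Answer: ----------
----------
----------
----------
----------
-@@@@-----
----@-----
----@-----

Derivation:
Segment 0: (2,2) -> (4,2)
Segment 1: (4,2) -> (4,1)
Segment 2: (4,1) -> (4,0)
Segment 3: (4,0) -> (4,2)
Segment 4: (4,2) -> (1,2)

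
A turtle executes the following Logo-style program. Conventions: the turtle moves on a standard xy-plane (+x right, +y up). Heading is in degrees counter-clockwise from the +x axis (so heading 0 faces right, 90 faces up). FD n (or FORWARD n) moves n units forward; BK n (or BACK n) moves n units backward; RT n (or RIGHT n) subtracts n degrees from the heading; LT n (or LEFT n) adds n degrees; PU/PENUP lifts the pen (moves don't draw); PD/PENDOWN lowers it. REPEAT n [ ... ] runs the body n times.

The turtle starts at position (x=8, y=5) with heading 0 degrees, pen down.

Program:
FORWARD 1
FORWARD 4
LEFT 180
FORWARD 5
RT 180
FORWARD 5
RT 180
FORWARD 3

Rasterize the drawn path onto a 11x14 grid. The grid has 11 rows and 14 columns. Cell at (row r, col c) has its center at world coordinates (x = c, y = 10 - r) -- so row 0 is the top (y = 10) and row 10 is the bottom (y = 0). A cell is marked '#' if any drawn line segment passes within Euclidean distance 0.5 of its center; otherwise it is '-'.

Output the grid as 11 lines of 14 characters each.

Answer: --------------
--------------
--------------
--------------
--------------
--------######
--------------
--------------
--------------
--------------
--------------

Derivation:
Segment 0: (8,5) -> (9,5)
Segment 1: (9,5) -> (13,5)
Segment 2: (13,5) -> (8,5)
Segment 3: (8,5) -> (13,5)
Segment 4: (13,5) -> (10,5)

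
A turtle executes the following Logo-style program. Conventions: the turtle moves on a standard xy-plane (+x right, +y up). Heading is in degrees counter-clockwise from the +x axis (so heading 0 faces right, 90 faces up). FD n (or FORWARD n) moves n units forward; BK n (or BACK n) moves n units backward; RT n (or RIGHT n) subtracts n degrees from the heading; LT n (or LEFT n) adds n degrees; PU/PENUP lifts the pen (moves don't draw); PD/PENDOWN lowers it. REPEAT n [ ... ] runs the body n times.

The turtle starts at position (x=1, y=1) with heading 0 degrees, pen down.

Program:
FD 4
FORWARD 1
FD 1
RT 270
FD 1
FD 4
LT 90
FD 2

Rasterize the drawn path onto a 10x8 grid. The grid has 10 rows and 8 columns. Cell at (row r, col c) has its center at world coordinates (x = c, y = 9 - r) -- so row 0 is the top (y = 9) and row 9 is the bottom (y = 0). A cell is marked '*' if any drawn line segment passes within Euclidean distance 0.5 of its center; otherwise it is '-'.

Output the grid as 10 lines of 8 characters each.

Segment 0: (1,1) -> (5,1)
Segment 1: (5,1) -> (6,1)
Segment 2: (6,1) -> (7,1)
Segment 3: (7,1) -> (7,2)
Segment 4: (7,2) -> (7,6)
Segment 5: (7,6) -> (5,6)

Answer: --------
--------
--------
-----***
-------*
-------*
-------*
-------*
-*******
--------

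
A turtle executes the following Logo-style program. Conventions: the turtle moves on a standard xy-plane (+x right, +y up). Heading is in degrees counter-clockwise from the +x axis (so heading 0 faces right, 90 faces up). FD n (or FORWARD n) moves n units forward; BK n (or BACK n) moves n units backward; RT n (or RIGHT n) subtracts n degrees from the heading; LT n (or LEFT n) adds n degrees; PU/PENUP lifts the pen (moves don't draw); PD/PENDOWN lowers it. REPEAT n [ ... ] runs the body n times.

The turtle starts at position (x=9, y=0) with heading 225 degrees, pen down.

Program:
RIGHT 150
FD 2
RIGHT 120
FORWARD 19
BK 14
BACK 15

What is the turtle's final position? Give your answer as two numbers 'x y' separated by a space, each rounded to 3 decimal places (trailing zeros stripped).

Answer: 2.447 9.003

Derivation:
Executing turtle program step by step:
Start: pos=(9,0), heading=225, pen down
RT 150: heading 225 -> 75
FD 2: (9,0) -> (9.518,1.932) [heading=75, draw]
RT 120: heading 75 -> 315
FD 19: (9.518,1.932) -> (22.953,-11.503) [heading=315, draw]
BK 14: (22.953,-11.503) -> (13.053,-1.604) [heading=315, draw]
BK 15: (13.053,-1.604) -> (2.447,9.003) [heading=315, draw]
Final: pos=(2.447,9.003), heading=315, 4 segment(s) drawn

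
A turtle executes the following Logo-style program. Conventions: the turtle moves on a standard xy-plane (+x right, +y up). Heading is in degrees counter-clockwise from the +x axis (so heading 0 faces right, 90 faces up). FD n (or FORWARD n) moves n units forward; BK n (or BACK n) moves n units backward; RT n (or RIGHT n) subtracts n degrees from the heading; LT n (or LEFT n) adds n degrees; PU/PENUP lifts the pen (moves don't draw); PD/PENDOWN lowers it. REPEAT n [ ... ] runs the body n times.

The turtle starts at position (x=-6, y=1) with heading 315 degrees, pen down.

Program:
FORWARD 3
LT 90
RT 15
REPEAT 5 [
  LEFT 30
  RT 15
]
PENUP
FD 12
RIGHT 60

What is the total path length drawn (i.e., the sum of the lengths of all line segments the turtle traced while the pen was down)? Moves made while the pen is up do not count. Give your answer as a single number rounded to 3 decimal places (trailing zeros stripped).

Answer: 3

Derivation:
Executing turtle program step by step:
Start: pos=(-6,1), heading=315, pen down
FD 3: (-6,1) -> (-3.879,-1.121) [heading=315, draw]
LT 90: heading 315 -> 45
RT 15: heading 45 -> 30
REPEAT 5 [
  -- iteration 1/5 --
  LT 30: heading 30 -> 60
  RT 15: heading 60 -> 45
  -- iteration 2/5 --
  LT 30: heading 45 -> 75
  RT 15: heading 75 -> 60
  -- iteration 3/5 --
  LT 30: heading 60 -> 90
  RT 15: heading 90 -> 75
  -- iteration 4/5 --
  LT 30: heading 75 -> 105
  RT 15: heading 105 -> 90
  -- iteration 5/5 --
  LT 30: heading 90 -> 120
  RT 15: heading 120 -> 105
]
PU: pen up
FD 12: (-3.879,-1.121) -> (-6.985,10.47) [heading=105, move]
RT 60: heading 105 -> 45
Final: pos=(-6.985,10.47), heading=45, 1 segment(s) drawn

Segment lengths:
  seg 1: (-6,1) -> (-3.879,-1.121), length = 3
Total = 3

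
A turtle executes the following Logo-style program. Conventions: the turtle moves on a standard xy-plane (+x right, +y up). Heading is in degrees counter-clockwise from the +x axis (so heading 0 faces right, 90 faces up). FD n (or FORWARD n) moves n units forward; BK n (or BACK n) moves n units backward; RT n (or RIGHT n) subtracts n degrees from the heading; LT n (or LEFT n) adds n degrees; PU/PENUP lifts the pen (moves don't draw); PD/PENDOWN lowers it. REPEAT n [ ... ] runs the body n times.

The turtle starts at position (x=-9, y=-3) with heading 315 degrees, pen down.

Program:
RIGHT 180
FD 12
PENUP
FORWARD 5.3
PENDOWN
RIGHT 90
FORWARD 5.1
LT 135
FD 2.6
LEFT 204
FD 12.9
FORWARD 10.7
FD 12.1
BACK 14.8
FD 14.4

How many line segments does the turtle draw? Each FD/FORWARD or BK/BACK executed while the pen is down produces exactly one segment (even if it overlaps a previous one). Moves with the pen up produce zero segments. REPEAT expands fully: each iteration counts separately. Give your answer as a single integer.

Answer: 8

Derivation:
Executing turtle program step by step:
Start: pos=(-9,-3), heading=315, pen down
RT 180: heading 315 -> 135
FD 12: (-9,-3) -> (-17.485,5.485) [heading=135, draw]
PU: pen up
FD 5.3: (-17.485,5.485) -> (-21.233,9.233) [heading=135, move]
PD: pen down
RT 90: heading 135 -> 45
FD 5.1: (-21.233,9.233) -> (-17.627,12.839) [heading=45, draw]
LT 135: heading 45 -> 180
FD 2.6: (-17.627,12.839) -> (-20.227,12.839) [heading=180, draw]
LT 204: heading 180 -> 24
FD 12.9: (-20.227,12.839) -> (-8.442,18.086) [heading=24, draw]
FD 10.7: (-8.442,18.086) -> (1.333,22.438) [heading=24, draw]
FD 12.1: (1.333,22.438) -> (12.387,27.36) [heading=24, draw]
BK 14.8: (12.387,27.36) -> (-1.134,21.34) [heading=24, draw]
FD 14.4: (-1.134,21.34) -> (12.021,27.197) [heading=24, draw]
Final: pos=(12.021,27.197), heading=24, 8 segment(s) drawn
Segments drawn: 8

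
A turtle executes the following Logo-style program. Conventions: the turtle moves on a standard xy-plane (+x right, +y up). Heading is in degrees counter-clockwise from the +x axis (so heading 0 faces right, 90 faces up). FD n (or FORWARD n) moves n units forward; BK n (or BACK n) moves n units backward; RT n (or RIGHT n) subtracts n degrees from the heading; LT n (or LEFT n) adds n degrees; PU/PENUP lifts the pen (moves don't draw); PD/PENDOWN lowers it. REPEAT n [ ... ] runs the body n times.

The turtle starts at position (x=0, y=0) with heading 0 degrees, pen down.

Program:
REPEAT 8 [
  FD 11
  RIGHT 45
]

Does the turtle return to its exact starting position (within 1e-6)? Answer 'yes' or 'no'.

Answer: yes

Derivation:
Executing turtle program step by step:
Start: pos=(0,0), heading=0, pen down
REPEAT 8 [
  -- iteration 1/8 --
  FD 11: (0,0) -> (11,0) [heading=0, draw]
  RT 45: heading 0 -> 315
  -- iteration 2/8 --
  FD 11: (11,0) -> (18.778,-7.778) [heading=315, draw]
  RT 45: heading 315 -> 270
  -- iteration 3/8 --
  FD 11: (18.778,-7.778) -> (18.778,-18.778) [heading=270, draw]
  RT 45: heading 270 -> 225
  -- iteration 4/8 --
  FD 11: (18.778,-18.778) -> (11,-26.556) [heading=225, draw]
  RT 45: heading 225 -> 180
  -- iteration 5/8 --
  FD 11: (11,-26.556) -> (0,-26.556) [heading=180, draw]
  RT 45: heading 180 -> 135
  -- iteration 6/8 --
  FD 11: (0,-26.556) -> (-7.778,-18.778) [heading=135, draw]
  RT 45: heading 135 -> 90
  -- iteration 7/8 --
  FD 11: (-7.778,-18.778) -> (-7.778,-7.778) [heading=90, draw]
  RT 45: heading 90 -> 45
  -- iteration 8/8 --
  FD 11: (-7.778,-7.778) -> (0,0) [heading=45, draw]
  RT 45: heading 45 -> 0
]
Final: pos=(0,0), heading=0, 8 segment(s) drawn

Start position: (0, 0)
Final position: (0, 0)
Distance = 0; < 1e-6 -> CLOSED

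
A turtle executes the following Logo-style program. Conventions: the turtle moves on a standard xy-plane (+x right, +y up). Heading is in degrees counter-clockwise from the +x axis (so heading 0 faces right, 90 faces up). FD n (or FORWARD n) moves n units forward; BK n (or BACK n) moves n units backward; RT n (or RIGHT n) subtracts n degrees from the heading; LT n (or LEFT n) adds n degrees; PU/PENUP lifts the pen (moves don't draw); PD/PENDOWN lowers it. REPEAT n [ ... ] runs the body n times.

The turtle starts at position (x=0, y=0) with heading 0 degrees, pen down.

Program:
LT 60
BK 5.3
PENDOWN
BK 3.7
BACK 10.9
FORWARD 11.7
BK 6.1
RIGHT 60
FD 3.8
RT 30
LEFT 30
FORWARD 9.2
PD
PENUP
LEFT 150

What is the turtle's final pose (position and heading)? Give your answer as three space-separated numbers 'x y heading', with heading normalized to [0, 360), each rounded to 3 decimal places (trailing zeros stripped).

Answer: 5.85 -12.384 150

Derivation:
Executing turtle program step by step:
Start: pos=(0,0), heading=0, pen down
LT 60: heading 0 -> 60
BK 5.3: (0,0) -> (-2.65,-4.59) [heading=60, draw]
PD: pen down
BK 3.7: (-2.65,-4.59) -> (-4.5,-7.794) [heading=60, draw]
BK 10.9: (-4.5,-7.794) -> (-9.95,-17.234) [heading=60, draw]
FD 11.7: (-9.95,-17.234) -> (-4.1,-7.101) [heading=60, draw]
BK 6.1: (-4.1,-7.101) -> (-7.15,-12.384) [heading=60, draw]
RT 60: heading 60 -> 0
FD 3.8: (-7.15,-12.384) -> (-3.35,-12.384) [heading=0, draw]
RT 30: heading 0 -> 330
LT 30: heading 330 -> 0
FD 9.2: (-3.35,-12.384) -> (5.85,-12.384) [heading=0, draw]
PD: pen down
PU: pen up
LT 150: heading 0 -> 150
Final: pos=(5.85,-12.384), heading=150, 7 segment(s) drawn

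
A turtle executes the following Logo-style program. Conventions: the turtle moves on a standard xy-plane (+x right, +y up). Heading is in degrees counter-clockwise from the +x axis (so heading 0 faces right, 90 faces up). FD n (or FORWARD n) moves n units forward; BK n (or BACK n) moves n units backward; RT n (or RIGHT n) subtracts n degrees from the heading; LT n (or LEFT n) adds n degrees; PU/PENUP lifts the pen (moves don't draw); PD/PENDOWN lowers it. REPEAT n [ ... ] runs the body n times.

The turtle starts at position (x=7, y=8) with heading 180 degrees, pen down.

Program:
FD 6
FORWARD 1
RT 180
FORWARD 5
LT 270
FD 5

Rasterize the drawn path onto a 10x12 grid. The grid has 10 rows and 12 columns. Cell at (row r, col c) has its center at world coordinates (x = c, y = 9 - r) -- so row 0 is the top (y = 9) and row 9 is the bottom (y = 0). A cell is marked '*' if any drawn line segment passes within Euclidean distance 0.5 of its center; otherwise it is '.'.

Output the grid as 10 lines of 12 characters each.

Answer: ............
********....
.....*......
.....*......
.....*......
.....*......
.....*......
............
............
............

Derivation:
Segment 0: (7,8) -> (1,8)
Segment 1: (1,8) -> (0,8)
Segment 2: (0,8) -> (5,8)
Segment 3: (5,8) -> (5,3)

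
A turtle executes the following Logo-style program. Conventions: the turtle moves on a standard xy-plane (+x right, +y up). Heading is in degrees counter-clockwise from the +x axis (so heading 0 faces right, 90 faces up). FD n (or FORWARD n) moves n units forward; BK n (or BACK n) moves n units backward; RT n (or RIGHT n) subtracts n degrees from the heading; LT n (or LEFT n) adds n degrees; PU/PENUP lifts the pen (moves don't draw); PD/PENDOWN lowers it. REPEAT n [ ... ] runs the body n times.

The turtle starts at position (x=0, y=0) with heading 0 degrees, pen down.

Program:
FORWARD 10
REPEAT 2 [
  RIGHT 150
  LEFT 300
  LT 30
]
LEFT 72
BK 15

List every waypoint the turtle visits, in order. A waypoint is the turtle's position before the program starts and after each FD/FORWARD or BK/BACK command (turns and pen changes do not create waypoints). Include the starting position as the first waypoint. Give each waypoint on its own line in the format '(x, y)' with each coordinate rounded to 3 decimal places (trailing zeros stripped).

Answer: (0, 0)
(10, 0)
(5.365, -14.266)

Derivation:
Executing turtle program step by step:
Start: pos=(0,0), heading=0, pen down
FD 10: (0,0) -> (10,0) [heading=0, draw]
REPEAT 2 [
  -- iteration 1/2 --
  RT 150: heading 0 -> 210
  LT 300: heading 210 -> 150
  LT 30: heading 150 -> 180
  -- iteration 2/2 --
  RT 150: heading 180 -> 30
  LT 300: heading 30 -> 330
  LT 30: heading 330 -> 0
]
LT 72: heading 0 -> 72
BK 15: (10,0) -> (5.365,-14.266) [heading=72, draw]
Final: pos=(5.365,-14.266), heading=72, 2 segment(s) drawn
Waypoints (3 total):
(0, 0)
(10, 0)
(5.365, -14.266)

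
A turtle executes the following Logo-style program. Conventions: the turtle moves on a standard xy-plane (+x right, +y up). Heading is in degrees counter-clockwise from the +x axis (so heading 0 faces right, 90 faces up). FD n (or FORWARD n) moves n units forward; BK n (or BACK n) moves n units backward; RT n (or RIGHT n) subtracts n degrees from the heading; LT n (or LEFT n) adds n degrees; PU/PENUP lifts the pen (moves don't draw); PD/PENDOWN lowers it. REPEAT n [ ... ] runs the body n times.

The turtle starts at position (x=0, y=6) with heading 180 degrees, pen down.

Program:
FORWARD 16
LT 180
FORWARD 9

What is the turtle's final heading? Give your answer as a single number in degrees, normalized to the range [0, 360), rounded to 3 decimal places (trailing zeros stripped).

Answer: 0

Derivation:
Executing turtle program step by step:
Start: pos=(0,6), heading=180, pen down
FD 16: (0,6) -> (-16,6) [heading=180, draw]
LT 180: heading 180 -> 0
FD 9: (-16,6) -> (-7,6) [heading=0, draw]
Final: pos=(-7,6), heading=0, 2 segment(s) drawn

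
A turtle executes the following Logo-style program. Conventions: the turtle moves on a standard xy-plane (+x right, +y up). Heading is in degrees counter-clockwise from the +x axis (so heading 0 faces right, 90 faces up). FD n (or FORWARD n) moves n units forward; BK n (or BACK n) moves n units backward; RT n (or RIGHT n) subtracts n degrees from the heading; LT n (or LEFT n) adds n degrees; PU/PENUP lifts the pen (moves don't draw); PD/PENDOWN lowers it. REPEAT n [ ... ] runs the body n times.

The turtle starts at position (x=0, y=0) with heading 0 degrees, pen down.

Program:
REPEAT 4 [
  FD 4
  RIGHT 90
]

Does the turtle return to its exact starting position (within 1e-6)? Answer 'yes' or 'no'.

Executing turtle program step by step:
Start: pos=(0,0), heading=0, pen down
REPEAT 4 [
  -- iteration 1/4 --
  FD 4: (0,0) -> (4,0) [heading=0, draw]
  RT 90: heading 0 -> 270
  -- iteration 2/4 --
  FD 4: (4,0) -> (4,-4) [heading=270, draw]
  RT 90: heading 270 -> 180
  -- iteration 3/4 --
  FD 4: (4,-4) -> (0,-4) [heading=180, draw]
  RT 90: heading 180 -> 90
  -- iteration 4/4 --
  FD 4: (0,-4) -> (0,0) [heading=90, draw]
  RT 90: heading 90 -> 0
]
Final: pos=(0,0), heading=0, 4 segment(s) drawn

Start position: (0, 0)
Final position: (0, 0)
Distance = 0; < 1e-6 -> CLOSED

Answer: yes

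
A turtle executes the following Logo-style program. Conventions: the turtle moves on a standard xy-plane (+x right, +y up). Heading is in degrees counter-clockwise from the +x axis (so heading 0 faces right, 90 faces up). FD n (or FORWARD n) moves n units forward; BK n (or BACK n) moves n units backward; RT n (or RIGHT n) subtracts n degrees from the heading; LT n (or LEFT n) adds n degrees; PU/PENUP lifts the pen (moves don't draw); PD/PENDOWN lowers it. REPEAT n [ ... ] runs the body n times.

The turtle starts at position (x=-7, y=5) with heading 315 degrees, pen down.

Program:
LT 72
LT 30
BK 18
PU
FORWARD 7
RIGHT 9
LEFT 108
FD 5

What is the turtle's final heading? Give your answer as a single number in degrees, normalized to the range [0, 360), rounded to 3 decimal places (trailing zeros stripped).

Answer: 156

Derivation:
Executing turtle program step by step:
Start: pos=(-7,5), heading=315, pen down
LT 72: heading 315 -> 27
LT 30: heading 27 -> 57
BK 18: (-7,5) -> (-16.804,-10.096) [heading=57, draw]
PU: pen up
FD 7: (-16.804,-10.096) -> (-12.991,-4.225) [heading=57, move]
RT 9: heading 57 -> 48
LT 108: heading 48 -> 156
FD 5: (-12.991,-4.225) -> (-17.559,-2.192) [heading=156, move]
Final: pos=(-17.559,-2.192), heading=156, 1 segment(s) drawn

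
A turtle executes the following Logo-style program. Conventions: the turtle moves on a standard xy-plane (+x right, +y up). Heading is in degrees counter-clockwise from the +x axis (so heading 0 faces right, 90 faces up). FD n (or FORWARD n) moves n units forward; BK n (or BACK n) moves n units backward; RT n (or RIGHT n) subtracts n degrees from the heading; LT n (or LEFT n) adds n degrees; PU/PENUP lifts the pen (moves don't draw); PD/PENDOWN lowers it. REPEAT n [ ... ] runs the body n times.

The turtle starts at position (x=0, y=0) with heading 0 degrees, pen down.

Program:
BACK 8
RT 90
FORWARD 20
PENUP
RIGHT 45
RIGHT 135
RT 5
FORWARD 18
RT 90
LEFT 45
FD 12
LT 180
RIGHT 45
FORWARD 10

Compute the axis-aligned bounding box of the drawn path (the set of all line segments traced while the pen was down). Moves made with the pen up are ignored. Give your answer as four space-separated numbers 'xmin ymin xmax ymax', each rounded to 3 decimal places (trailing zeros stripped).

Answer: -8 -20 0 0

Derivation:
Executing turtle program step by step:
Start: pos=(0,0), heading=0, pen down
BK 8: (0,0) -> (-8,0) [heading=0, draw]
RT 90: heading 0 -> 270
FD 20: (-8,0) -> (-8,-20) [heading=270, draw]
PU: pen up
RT 45: heading 270 -> 225
RT 135: heading 225 -> 90
RT 5: heading 90 -> 85
FD 18: (-8,-20) -> (-6.431,-2.068) [heading=85, move]
RT 90: heading 85 -> 355
LT 45: heading 355 -> 40
FD 12: (-6.431,-2.068) -> (2.761,5.645) [heading=40, move]
LT 180: heading 40 -> 220
RT 45: heading 220 -> 175
FD 10: (2.761,5.645) -> (-7.201,6.517) [heading=175, move]
Final: pos=(-7.201,6.517), heading=175, 2 segment(s) drawn

Segment endpoints: x in {-8, -8, 0}, y in {-20, 0}
xmin=-8, ymin=-20, xmax=0, ymax=0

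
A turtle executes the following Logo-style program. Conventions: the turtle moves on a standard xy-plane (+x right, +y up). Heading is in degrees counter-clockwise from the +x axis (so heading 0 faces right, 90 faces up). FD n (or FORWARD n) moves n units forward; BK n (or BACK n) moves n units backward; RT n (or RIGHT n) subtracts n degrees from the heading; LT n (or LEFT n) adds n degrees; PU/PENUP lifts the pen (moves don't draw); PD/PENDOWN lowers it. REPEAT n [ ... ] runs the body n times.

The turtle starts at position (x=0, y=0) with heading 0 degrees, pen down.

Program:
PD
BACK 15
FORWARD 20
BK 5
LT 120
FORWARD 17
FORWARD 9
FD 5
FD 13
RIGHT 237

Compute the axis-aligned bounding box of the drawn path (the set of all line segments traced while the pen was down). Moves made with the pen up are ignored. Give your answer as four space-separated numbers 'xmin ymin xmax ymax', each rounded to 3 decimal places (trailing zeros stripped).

Answer: -22 0 5 38.105

Derivation:
Executing turtle program step by step:
Start: pos=(0,0), heading=0, pen down
PD: pen down
BK 15: (0,0) -> (-15,0) [heading=0, draw]
FD 20: (-15,0) -> (5,0) [heading=0, draw]
BK 5: (5,0) -> (0,0) [heading=0, draw]
LT 120: heading 0 -> 120
FD 17: (0,0) -> (-8.5,14.722) [heading=120, draw]
FD 9: (-8.5,14.722) -> (-13,22.517) [heading=120, draw]
FD 5: (-13,22.517) -> (-15.5,26.847) [heading=120, draw]
FD 13: (-15.5,26.847) -> (-22,38.105) [heading=120, draw]
RT 237: heading 120 -> 243
Final: pos=(-22,38.105), heading=243, 7 segment(s) drawn

Segment endpoints: x in {-22, -15.5, -15, -13, -8.5, 0, 5}, y in {0, 14.722, 22.517, 26.847, 38.105}
xmin=-22, ymin=0, xmax=5, ymax=38.105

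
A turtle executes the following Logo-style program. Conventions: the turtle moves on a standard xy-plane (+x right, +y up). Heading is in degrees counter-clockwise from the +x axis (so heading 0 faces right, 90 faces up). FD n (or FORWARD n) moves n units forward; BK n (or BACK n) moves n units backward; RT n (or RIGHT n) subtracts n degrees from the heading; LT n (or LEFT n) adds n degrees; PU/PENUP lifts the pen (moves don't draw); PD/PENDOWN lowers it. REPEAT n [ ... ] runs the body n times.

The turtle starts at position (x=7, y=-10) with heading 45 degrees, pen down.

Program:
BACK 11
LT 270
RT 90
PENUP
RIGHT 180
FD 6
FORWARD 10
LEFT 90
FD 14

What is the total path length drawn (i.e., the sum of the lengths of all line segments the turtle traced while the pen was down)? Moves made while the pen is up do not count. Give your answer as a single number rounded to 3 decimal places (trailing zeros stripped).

Answer: 11

Derivation:
Executing turtle program step by step:
Start: pos=(7,-10), heading=45, pen down
BK 11: (7,-10) -> (-0.778,-17.778) [heading=45, draw]
LT 270: heading 45 -> 315
RT 90: heading 315 -> 225
PU: pen up
RT 180: heading 225 -> 45
FD 6: (-0.778,-17.778) -> (3.464,-13.536) [heading=45, move]
FD 10: (3.464,-13.536) -> (10.536,-6.464) [heading=45, move]
LT 90: heading 45 -> 135
FD 14: (10.536,-6.464) -> (0.636,3.435) [heading=135, move]
Final: pos=(0.636,3.435), heading=135, 1 segment(s) drawn

Segment lengths:
  seg 1: (7,-10) -> (-0.778,-17.778), length = 11
Total = 11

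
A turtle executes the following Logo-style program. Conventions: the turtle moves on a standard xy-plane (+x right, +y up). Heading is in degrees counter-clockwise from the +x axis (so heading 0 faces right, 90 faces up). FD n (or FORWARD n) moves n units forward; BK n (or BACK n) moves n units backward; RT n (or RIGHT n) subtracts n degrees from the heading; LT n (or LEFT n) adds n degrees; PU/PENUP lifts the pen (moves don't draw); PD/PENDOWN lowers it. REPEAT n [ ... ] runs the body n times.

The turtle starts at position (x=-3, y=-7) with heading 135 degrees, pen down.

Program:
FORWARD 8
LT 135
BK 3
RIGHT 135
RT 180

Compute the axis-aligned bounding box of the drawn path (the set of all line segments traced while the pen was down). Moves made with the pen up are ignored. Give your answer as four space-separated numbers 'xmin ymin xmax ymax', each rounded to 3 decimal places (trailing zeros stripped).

Answer: -8.657 -7 -3 1.657

Derivation:
Executing turtle program step by step:
Start: pos=(-3,-7), heading=135, pen down
FD 8: (-3,-7) -> (-8.657,-1.343) [heading=135, draw]
LT 135: heading 135 -> 270
BK 3: (-8.657,-1.343) -> (-8.657,1.657) [heading=270, draw]
RT 135: heading 270 -> 135
RT 180: heading 135 -> 315
Final: pos=(-8.657,1.657), heading=315, 2 segment(s) drawn

Segment endpoints: x in {-8.657, -3}, y in {-7, -1.343, 1.657}
xmin=-8.657, ymin=-7, xmax=-3, ymax=1.657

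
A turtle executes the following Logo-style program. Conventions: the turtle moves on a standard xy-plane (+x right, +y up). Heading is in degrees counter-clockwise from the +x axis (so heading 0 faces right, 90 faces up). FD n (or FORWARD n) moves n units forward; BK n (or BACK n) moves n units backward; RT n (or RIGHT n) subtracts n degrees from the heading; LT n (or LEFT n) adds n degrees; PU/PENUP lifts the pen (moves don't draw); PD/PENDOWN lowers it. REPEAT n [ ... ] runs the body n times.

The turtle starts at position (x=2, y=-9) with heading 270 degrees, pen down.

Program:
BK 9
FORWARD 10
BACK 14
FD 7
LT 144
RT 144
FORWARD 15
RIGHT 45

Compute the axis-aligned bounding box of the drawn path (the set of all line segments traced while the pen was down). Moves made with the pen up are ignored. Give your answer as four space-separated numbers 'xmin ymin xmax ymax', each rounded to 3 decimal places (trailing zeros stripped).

Answer: 2 -18 2 4

Derivation:
Executing turtle program step by step:
Start: pos=(2,-9), heading=270, pen down
BK 9: (2,-9) -> (2,0) [heading=270, draw]
FD 10: (2,0) -> (2,-10) [heading=270, draw]
BK 14: (2,-10) -> (2,4) [heading=270, draw]
FD 7: (2,4) -> (2,-3) [heading=270, draw]
LT 144: heading 270 -> 54
RT 144: heading 54 -> 270
FD 15: (2,-3) -> (2,-18) [heading=270, draw]
RT 45: heading 270 -> 225
Final: pos=(2,-18), heading=225, 5 segment(s) drawn

Segment endpoints: x in {2, 2, 2, 2, 2}, y in {-18, -10, -9, -3, 0, 4}
xmin=2, ymin=-18, xmax=2, ymax=4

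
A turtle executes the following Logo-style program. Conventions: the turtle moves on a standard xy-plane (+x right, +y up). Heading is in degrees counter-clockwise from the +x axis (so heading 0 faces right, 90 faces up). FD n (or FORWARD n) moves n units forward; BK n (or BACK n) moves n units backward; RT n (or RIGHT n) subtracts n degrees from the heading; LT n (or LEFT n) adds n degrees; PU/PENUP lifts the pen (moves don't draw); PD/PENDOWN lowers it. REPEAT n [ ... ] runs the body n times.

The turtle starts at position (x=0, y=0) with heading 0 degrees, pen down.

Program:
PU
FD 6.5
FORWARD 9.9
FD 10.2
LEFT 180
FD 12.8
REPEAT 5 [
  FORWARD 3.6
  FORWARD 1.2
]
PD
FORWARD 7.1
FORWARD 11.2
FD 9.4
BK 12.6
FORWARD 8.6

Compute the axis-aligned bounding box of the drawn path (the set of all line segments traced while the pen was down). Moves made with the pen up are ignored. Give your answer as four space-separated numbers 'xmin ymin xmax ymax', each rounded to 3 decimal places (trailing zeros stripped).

Executing turtle program step by step:
Start: pos=(0,0), heading=0, pen down
PU: pen up
FD 6.5: (0,0) -> (6.5,0) [heading=0, move]
FD 9.9: (6.5,0) -> (16.4,0) [heading=0, move]
FD 10.2: (16.4,0) -> (26.6,0) [heading=0, move]
LT 180: heading 0 -> 180
FD 12.8: (26.6,0) -> (13.8,0) [heading=180, move]
REPEAT 5 [
  -- iteration 1/5 --
  FD 3.6: (13.8,0) -> (10.2,0) [heading=180, move]
  FD 1.2: (10.2,0) -> (9,0) [heading=180, move]
  -- iteration 2/5 --
  FD 3.6: (9,0) -> (5.4,0) [heading=180, move]
  FD 1.2: (5.4,0) -> (4.2,0) [heading=180, move]
  -- iteration 3/5 --
  FD 3.6: (4.2,0) -> (0.6,0) [heading=180, move]
  FD 1.2: (0.6,0) -> (-0.6,0) [heading=180, move]
  -- iteration 4/5 --
  FD 3.6: (-0.6,0) -> (-4.2,0) [heading=180, move]
  FD 1.2: (-4.2,0) -> (-5.4,0) [heading=180, move]
  -- iteration 5/5 --
  FD 3.6: (-5.4,0) -> (-9,0) [heading=180, move]
  FD 1.2: (-9,0) -> (-10.2,0) [heading=180, move]
]
PD: pen down
FD 7.1: (-10.2,0) -> (-17.3,0) [heading=180, draw]
FD 11.2: (-17.3,0) -> (-28.5,0) [heading=180, draw]
FD 9.4: (-28.5,0) -> (-37.9,0) [heading=180, draw]
BK 12.6: (-37.9,0) -> (-25.3,0) [heading=180, draw]
FD 8.6: (-25.3,0) -> (-33.9,0) [heading=180, draw]
Final: pos=(-33.9,0), heading=180, 5 segment(s) drawn

Segment endpoints: x in {-37.9, -33.9, -28.5, -25.3, -17.3, -10.2}, y in {0, 0, 0, 0, 0, 0}
xmin=-37.9, ymin=0, xmax=-10.2, ymax=0

Answer: -37.9 0 -10.2 0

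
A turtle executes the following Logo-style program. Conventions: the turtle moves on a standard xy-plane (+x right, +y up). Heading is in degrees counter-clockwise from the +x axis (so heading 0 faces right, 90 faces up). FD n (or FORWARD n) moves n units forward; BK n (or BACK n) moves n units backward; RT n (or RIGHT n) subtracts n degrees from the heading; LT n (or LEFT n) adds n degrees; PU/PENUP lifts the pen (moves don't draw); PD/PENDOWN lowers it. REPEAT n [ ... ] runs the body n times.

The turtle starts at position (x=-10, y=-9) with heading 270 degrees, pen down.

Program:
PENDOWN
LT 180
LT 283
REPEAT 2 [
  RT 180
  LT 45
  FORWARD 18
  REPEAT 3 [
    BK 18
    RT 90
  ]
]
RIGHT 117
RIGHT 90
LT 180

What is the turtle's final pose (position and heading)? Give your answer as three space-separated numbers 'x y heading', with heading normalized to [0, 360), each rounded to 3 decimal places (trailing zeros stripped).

Executing turtle program step by step:
Start: pos=(-10,-9), heading=270, pen down
PD: pen down
LT 180: heading 270 -> 90
LT 283: heading 90 -> 13
REPEAT 2 [
  -- iteration 1/2 --
  RT 180: heading 13 -> 193
  LT 45: heading 193 -> 238
  FD 18: (-10,-9) -> (-19.539,-24.265) [heading=238, draw]
  REPEAT 3 [
    -- iteration 1/3 --
    BK 18: (-19.539,-24.265) -> (-10,-9) [heading=238, draw]
    RT 90: heading 238 -> 148
    -- iteration 2/3 --
    BK 18: (-10,-9) -> (5.265,-18.539) [heading=148, draw]
    RT 90: heading 148 -> 58
    -- iteration 3/3 --
    BK 18: (5.265,-18.539) -> (-4.274,-33.803) [heading=58, draw]
    RT 90: heading 58 -> 328
  ]
  -- iteration 2/2 --
  RT 180: heading 328 -> 148
  LT 45: heading 148 -> 193
  FD 18: (-4.274,-33.803) -> (-21.812,-37.853) [heading=193, draw]
  REPEAT 3 [
    -- iteration 1/3 --
    BK 18: (-21.812,-37.853) -> (-4.274,-33.803) [heading=193, draw]
    RT 90: heading 193 -> 103
    -- iteration 2/3 --
    BK 18: (-4.274,-33.803) -> (-0.225,-51.342) [heading=103, draw]
    RT 90: heading 103 -> 13
    -- iteration 3/3 --
    BK 18: (-0.225,-51.342) -> (-17.763,-55.391) [heading=13, draw]
    RT 90: heading 13 -> 283
  ]
]
RT 117: heading 283 -> 166
RT 90: heading 166 -> 76
LT 180: heading 76 -> 256
Final: pos=(-17.763,-55.391), heading=256, 8 segment(s) drawn

Answer: -17.763 -55.391 256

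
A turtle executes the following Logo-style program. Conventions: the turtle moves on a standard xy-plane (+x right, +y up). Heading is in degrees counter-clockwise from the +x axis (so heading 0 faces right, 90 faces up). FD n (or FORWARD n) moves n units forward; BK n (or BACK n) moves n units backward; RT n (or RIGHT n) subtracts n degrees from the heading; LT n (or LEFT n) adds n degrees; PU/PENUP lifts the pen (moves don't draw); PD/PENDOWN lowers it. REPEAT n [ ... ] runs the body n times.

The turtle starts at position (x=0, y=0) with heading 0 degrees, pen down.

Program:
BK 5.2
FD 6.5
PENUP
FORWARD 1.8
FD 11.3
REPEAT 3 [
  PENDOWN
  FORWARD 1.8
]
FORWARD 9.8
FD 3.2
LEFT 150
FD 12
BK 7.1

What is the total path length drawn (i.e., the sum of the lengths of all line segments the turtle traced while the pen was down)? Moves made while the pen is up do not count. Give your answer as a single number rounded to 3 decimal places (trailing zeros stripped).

Answer: 49.2

Derivation:
Executing turtle program step by step:
Start: pos=(0,0), heading=0, pen down
BK 5.2: (0,0) -> (-5.2,0) [heading=0, draw]
FD 6.5: (-5.2,0) -> (1.3,0) [heading=0, draw]
PU: pen up
FD 1.8: (1.3,0) -> (3.1,0) [heading=0, move]
FD 11.3: (3.1,0) -> (14.4,0) [heading=0, move]
REPEAT 3 [
  -- iteration 1/3 --
  PD: pen down
  FD 1.8: (14.4,0) -> (16.2,0) [heading=0, draw]
  -- iteration 2/3 --
  PD: pen down
  FD 1.8: (16.2,0) -> (18,0) [heading=0, draw]
  -- iteration 3/3 --
  PD: pen down
  FD 1.8: (18,0) -> (19.8,0) [heading=0, draw]
]
FD 9.8: (19.8,0) -> (29.6,0) [heading=0, draw]
FD 3.2: (29.6,0) -> (32.8,0) [heading=0, draw]
LT 150: heading 0 -> 150
FD 12: (32.8,0) -> (22.408,6) [heading=150, draw]
BK 7.1: (22.408,6) -> (28.556,2.45) [heading=150, draw]
Final: pos=(28.556,2.45), heading=150, 9 segment(s) drawn

Segment lengths:
  seg 1: (0,0) -> (-5.2,0), length = 5.2
  seg 2: (-5.2,0) -> (1.3,0), length = 6.5
  seg 3: (14.4,0) -> (16.2,0), length = 1.8
  seg 4: (16.2,0) -> (18,0), length = 1.8
  seg 5: (18,0) -> (19.8,0), length = 1.8
  seg 6: (19.8,0) -> (29.6,0), length = 9.8
  seg 7: (29.6,0) -> (32.8,0), length = 3.2
  seg 8: (32.8,0) -> (22.408,6), length = 12
  seg 9: (22.408,6) -> (28.556,2.45), length = 7.1
Total = 49.2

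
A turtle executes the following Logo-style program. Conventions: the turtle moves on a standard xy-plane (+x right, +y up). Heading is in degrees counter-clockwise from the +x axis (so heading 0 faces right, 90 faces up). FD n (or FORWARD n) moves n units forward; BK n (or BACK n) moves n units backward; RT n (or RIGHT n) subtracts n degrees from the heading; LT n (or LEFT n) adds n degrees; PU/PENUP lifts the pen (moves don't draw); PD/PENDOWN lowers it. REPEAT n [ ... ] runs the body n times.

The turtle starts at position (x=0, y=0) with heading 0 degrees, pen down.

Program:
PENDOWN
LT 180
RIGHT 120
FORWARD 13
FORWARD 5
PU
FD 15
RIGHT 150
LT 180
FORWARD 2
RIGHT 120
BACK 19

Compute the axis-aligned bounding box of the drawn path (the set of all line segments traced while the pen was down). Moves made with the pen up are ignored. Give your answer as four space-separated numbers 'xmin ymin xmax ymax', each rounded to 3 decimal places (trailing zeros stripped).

Executing turtle program step by step:
Start: pos=(0,0), heading=0, pen down
PD: pen down
LT 180: heading 0 -> 180
RT 120: heading 180 -> 60
FD 13: (0,0) -> (6.5,11.258) [heading=60, draw]
FD 5: (6.5,11.258) -> (9,15.588) [heading=60, draw]
PU: pen up
FD 15: (9,15.588) -> (16.5,28.579) [heading=60, move]
RT 150: heading 60 -> 270
LT 180: heading 270 -> 90
FD 2: (16.5,28.579) -> (16.5,30.579) [heading=90, move]
RT 120: heading 90 -> 330
BK 19: (16.5,30.579) -> (0.046,40.079) [heading=330, move]
Final: pos=(0.046,40.079), heading=330, 2 segment(s) drawn

Segment endpoints: x in {0, 6.5, 9}, y in {0, 11.258, 15.588}
xmin=0, ymin=0, xmax=9, ymax=15.588

Answer: 0 0 9 15.588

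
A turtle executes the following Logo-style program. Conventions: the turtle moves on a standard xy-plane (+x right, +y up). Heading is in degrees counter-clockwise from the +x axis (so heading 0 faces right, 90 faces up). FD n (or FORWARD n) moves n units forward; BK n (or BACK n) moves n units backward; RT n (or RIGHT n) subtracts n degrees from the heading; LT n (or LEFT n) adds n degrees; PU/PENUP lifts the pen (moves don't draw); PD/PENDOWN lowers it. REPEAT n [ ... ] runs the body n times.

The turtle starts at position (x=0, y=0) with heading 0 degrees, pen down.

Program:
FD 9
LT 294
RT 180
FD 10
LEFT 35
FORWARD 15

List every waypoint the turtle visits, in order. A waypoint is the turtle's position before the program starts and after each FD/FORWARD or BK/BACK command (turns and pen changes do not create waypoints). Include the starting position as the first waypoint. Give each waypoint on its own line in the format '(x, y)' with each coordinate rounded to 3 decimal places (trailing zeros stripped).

Answer: (0, 0)
(9, 0)
(4.933, 9.135)
(-7.925, 16.861)

Derivation:
Executing turtle program step by step:
Start: pos=(0,0), heading=0, pen down
FD 9: (0,0) -> (9,0) [heading=0, draw]
LT 294: heading 0 -> 294
RT 180: heading 294 -> 114
FD 10: (9,0) -> (4.933,9.135) [heading=114, draw]
LT 35: heading 114 -> 149
FD 15: (4.933,9.135) -> (-7.925,16.861) [heading=149, draw]
Final: pos=(-7.925,16.861), heading=149, 3 segment(s) drawn
Waypoints (4 total):
(0, 0)
(9, 0)
(4.933, 9.135)
(-7.925, 16.861)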